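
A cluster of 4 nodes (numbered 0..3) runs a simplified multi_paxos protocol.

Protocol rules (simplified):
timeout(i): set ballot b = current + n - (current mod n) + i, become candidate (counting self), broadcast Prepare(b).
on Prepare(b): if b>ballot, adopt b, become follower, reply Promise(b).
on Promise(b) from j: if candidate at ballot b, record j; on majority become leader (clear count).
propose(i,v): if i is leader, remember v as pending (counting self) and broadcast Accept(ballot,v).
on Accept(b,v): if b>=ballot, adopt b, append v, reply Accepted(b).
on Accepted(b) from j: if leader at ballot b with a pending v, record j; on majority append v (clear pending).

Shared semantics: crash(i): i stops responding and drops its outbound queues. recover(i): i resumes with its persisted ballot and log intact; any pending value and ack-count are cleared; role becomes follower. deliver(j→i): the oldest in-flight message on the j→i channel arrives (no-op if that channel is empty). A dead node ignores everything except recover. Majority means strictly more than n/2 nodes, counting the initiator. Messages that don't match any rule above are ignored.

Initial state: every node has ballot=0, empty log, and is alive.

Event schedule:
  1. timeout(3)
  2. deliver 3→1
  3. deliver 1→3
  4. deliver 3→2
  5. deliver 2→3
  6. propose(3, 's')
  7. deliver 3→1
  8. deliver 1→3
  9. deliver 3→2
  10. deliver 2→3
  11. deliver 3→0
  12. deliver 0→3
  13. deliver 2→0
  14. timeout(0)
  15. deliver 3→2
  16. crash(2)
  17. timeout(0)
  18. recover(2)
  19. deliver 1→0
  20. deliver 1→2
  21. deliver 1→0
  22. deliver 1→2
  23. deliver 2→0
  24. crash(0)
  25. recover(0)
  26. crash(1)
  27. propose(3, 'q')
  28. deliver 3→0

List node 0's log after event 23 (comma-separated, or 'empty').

after 1 — timeout(3): n3:cand/b7/[-]
after 2 — deliver 3→1: n1:foll/b7/[-]
after 3 — deliver 1→3: ·
after 4 — deliver 3→2: n2:foll/b7/[-]
after 5 — deliver 2→3: n3:lead/b7/[-]
after 6 — propose(3,'s'): ·
after 7 — deliver 3→1: n1:foll/b7/[s]
after 8 — deliver 1→3: ·
after 9 — deliver 3→2: n2:foll/b7/[s]
after 10 — deliver 2→3: n3:lead/b7/[s]
after 11 — deliver 3→0: n0:foll/b7/[-]
after 12 — deliver 0→3: ·
after 13 — deliver 2→0: ·
after 14 — timeout(0): n0:cand/b8/[-]
after 15 — deliver 3→2: ·
after 16 — crash(2): n2:✗foll/b7/[s]
after 17 — timeout(0): n0:cand/b12/[-]
after 18 — recover(2): n2:foll/b7/[s]
after 19 — deliver 1→0: ·
after 20 — deliver 1→2: ·
after 21 — deliver 1→0: ·
after 22 — deliver 1→2: ·
after 23 — deliver 2→0: ·

empty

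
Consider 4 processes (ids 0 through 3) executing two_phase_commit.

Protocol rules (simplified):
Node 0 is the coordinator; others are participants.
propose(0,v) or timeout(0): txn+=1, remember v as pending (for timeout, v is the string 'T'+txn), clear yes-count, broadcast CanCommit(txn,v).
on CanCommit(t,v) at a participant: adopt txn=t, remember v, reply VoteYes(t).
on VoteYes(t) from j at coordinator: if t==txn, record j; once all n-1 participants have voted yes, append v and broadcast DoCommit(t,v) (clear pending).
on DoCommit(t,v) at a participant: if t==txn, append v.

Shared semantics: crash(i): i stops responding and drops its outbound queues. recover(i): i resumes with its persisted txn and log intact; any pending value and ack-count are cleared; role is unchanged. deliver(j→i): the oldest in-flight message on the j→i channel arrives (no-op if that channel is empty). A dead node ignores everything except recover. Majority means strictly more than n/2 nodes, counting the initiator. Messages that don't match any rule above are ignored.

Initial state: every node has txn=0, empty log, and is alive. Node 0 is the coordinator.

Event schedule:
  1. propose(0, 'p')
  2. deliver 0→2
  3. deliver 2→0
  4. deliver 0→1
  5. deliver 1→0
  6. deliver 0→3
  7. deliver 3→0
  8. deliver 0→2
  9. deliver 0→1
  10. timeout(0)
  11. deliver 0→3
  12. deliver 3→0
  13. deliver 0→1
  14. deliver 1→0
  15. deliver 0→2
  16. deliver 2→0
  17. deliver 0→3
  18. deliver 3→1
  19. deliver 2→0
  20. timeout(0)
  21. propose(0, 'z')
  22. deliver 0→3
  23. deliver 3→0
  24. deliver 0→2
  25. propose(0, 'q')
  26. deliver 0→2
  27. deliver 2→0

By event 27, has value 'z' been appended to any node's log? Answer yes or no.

no

step 1 propose(0,'p'): 0={coor,t=1,log=-}
step 2 deliver 0→2: 2={part,t=1,log=-}
step 3 deliver 2→0: —
step 4 deliver 0→1: 1={part,t=1,log=-}
step 5 deliver 1→0: —
step 6 deliver 0→3: 3={part,t=1,log=-}
step 7 deliver 3→0: 0={coor,t=1,log=p}
step 8 deliver 0→2: 2={part,t=1,log=p}
step 9 deliver 0→1: 1={part,t=1,log=p}
step 10 timeout(0): 0={coor,t=2,log=p}
step 11 deliver 0→3: 3={part,t=1,log=p}
step 12 deliver 3→0: —
step 13 deliver 0→1: 1={part,t=2,log=p}
step 14 deliver 1→0: —
step 15 deliver 0→2: 2={part,t=2,log=p}
step 16 deliver 2→0: —
step 17 deliver 0→3: 3={part,t=2,log=p}
step 18 deliver 3→1: —
step 19 deliver 2→0: —
step 20 timeout(0): 0={coor,t=3,log=p}
step 21 propose(0,'z'): 0={coor,t=4,log=p}
step 22 deliver 0→3: 3={part,t=3,log=p}
step 23 deliver 3→0: —
step 24 deliver 0→2: 2={part,t=3,log=p}
step 25 propose(0,'q'): 0={coor,t=5,log=p}
step 26 deliver 0→2: 2={part,t=4,log=p}
step 27 deliver 2→0: —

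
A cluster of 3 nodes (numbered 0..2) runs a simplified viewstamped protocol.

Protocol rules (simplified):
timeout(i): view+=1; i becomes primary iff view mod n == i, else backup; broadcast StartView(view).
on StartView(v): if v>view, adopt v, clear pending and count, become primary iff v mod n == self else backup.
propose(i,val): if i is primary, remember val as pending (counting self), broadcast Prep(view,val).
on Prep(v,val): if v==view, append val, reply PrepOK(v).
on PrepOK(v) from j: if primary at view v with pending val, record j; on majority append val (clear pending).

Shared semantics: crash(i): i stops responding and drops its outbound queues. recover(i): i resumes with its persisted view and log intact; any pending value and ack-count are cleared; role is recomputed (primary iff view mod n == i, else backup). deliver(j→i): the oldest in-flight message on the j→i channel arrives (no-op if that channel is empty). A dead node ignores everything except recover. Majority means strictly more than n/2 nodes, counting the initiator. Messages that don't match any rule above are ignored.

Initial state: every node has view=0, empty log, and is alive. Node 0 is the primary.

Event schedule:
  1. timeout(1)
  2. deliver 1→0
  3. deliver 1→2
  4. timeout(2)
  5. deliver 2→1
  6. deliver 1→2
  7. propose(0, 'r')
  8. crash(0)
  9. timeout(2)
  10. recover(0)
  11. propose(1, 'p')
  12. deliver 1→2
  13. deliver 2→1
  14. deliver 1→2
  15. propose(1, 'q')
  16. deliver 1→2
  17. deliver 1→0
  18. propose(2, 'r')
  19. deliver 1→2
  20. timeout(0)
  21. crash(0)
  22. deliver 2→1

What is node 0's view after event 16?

e1 timeout(1): 1[prim,v=1,-]
e2 deliver 1→0: 0[back,v=1,-]
e3 deliver 1→2: 2[back,v=1,-]
e4 timeout(2): 2[prim,v=2,-]
e5 deliver 2→1: 1[back,v=2,-]
e6 deliver 1→2: ·
e7 propose(0,'r'): ·
e8 crash(0): 0[✗back,v=1,-]
e9 timeout(2): 2[back,v=3,-]
e10 recover(0): 0[back,v=1,-]
e11 propose(1,'p'): ·
e12 deliver 1→2: ·
e13 deliver 2→1: 1[back,v=3,-]
e14 deliver 1→2: ·
e15 propose(1,'q'): ·
e16 deliver 1→2: ·

1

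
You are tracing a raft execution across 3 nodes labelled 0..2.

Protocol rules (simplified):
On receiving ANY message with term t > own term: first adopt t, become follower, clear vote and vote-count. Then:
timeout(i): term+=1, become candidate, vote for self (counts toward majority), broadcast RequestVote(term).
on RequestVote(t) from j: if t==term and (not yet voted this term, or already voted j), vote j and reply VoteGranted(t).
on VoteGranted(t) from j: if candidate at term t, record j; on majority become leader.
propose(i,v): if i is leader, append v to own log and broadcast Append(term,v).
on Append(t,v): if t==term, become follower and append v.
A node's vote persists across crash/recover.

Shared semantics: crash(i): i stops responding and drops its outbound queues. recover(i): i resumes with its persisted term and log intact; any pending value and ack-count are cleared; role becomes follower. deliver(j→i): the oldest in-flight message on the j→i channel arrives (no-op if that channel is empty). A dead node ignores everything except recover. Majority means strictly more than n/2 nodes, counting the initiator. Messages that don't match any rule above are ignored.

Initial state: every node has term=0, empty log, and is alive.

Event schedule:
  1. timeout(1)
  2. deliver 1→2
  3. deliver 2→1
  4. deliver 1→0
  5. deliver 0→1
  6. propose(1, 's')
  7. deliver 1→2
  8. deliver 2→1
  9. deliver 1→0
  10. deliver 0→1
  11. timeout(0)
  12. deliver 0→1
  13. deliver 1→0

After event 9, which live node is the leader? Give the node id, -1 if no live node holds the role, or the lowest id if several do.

1

1. timeout(1):  <1:cand t1 ->
2. deliver 1→2:  <2:foll t1 ->
3. deliver 2→1:  <1:lead t1 ->
4. deliver 1→0:  <0:foll t1 ->
5. deliver 0→1:  nop
6. propose(1,'s'):  <1:lead t1 s>
7. deliver 1→2:  <2:foll t1 s>
8. deliver 2→1:  nop
9. deliver 1→0:  <0:foll t1 s>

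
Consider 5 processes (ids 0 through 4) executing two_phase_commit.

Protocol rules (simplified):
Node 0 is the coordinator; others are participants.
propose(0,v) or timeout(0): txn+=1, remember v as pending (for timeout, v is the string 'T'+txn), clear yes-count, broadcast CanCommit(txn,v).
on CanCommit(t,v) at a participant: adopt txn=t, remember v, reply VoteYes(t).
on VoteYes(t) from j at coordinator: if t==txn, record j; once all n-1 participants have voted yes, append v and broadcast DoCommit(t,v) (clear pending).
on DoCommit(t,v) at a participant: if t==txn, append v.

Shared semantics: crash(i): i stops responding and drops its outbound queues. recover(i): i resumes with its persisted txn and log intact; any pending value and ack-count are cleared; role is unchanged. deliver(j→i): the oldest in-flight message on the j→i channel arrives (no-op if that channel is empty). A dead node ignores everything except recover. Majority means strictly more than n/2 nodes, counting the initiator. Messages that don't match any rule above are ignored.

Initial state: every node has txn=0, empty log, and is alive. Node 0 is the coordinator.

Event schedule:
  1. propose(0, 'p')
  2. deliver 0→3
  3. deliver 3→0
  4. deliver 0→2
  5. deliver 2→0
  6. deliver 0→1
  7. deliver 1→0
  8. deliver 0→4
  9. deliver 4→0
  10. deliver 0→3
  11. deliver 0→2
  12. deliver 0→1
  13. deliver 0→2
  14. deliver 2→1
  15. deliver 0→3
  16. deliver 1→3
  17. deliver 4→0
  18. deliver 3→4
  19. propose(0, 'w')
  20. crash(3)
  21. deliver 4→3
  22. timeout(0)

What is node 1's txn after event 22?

[1] propose(0,'p') → N0(coor t1 [-])
[2] deliver 0→3 → N3(part t1 [-])
[3] deliver 3→0 → ∅
[4] deliver 0→2 → N2(part t1 [-])
[5] deliver 2→0 → ∅
[6] deliver 0→1 → N1(part t1 [-])
[7] deliver 1→0 → ∅
[8] deliver 0→4 → N4(part t1 [-])
[9] deliver 4→0 → N0(coor t1 [p])
[10] deliver 0→3 → N3(part t1 [p])
[11] deliver 0→2 → N2(part t1 [p])
[12] deliver 0→1 → N1(part t1 [p])
[13] deliver 0→2 → ∅
[14] deliver 2→1 → ∅
[15] deliver 0→3 → ∅
[16] deliver 1→3 → ∅
[17] deliver 4→0 → ∅
[18] deliver 3→4 → ∅
[19] propose(0,'w') → N0(coor t2 [p])
[20] crash(3) → N3(✗part t1 [p])
[21] deliver 4→3 → ∅
[22] timeout(0) → N0(coor t3 [p])

1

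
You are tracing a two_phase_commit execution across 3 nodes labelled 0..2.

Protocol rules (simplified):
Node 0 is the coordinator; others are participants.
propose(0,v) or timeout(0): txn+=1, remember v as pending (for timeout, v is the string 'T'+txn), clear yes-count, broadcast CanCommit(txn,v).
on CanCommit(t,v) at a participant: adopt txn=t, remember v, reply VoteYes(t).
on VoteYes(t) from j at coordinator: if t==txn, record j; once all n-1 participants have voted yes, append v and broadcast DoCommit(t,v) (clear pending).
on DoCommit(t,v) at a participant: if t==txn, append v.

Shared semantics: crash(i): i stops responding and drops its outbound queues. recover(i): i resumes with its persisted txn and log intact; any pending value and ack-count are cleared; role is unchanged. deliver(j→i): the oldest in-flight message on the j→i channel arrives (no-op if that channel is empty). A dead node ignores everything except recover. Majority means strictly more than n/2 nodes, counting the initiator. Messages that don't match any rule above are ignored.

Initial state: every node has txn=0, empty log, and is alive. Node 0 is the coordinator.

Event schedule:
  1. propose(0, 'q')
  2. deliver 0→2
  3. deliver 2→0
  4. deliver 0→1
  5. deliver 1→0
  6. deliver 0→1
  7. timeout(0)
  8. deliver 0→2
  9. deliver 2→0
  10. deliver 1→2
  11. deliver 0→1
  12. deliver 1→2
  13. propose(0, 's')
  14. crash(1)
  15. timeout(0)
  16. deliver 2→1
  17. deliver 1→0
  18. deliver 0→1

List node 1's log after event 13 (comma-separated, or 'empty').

[1] propose(0,'q') → N0(coor t1 [-])
[2] deliver 0→2 → N2(part t1 [-])
[3] deliver 2→0 → ∅
[4] deliver 0→1 → N1(part t1 [-])
[5] deliver 1→0 → N0(coor t1 [q])
[6] deliver 0→1 → N1(part t1 [q])
[7] timeout(0) → N0(coor t2 [q])
[8] deliver 0→2 → N2(part t1 [q])
[9] deliver 2→0 → ∅
[10] deliver 1→2 → ∅
[11] deliver 0→1 → N1(part t2 [q])
[12] deliver 1→2 → ∅
[13] propose(0,'s') → N0(coor t3 [q])

q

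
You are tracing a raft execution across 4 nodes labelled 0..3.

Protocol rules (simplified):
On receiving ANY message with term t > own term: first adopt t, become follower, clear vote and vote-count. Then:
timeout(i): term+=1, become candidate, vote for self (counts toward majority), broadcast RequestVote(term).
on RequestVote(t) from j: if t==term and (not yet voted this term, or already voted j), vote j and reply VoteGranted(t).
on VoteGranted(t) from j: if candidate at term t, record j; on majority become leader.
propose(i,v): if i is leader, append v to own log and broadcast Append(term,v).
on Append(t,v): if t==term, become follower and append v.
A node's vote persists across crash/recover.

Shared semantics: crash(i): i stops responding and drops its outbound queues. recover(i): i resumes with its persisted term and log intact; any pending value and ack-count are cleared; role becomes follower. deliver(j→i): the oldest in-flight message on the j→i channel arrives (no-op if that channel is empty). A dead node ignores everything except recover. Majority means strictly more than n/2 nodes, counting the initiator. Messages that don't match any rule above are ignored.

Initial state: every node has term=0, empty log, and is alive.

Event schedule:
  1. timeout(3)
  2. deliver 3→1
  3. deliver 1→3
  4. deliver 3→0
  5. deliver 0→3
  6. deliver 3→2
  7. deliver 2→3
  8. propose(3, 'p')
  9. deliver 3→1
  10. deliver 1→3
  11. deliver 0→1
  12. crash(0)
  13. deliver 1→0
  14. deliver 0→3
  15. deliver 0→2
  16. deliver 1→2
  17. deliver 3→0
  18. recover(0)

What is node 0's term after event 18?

[1] timeout(3) → N3(cand t1 [-])
[2] deliver 3→1 → N1(foll t1 [-])
[3] deliver 1→3 → ∅
[4] deliver 3→0 → N0(foll t1 [-])
[5] deliver 0→3 → N3(lead t1 [-])
[6] deliver 3→2 → N2(foll t1 [-])
[7] deliver 2→3 → ∅
[8] propose(3,'p') → N3(lead t1 [p])
[9] deliver 3→1 → N1(foll t1 [p])
[10] deliver 1→3 → ∅
[11] deliver 0→1 → ∅
[12] crash(0) → N0(✗foll t1 [-])
[13] deliver 1→0 → ∅
[14] deliver 0→3 → ∅
[15] deliver 0→2 → ∅
[16] deliver 1→2 → ∅
[17] deliver 3→0 → ∅
[18] recover(0) → N0(foll t1 [-])

1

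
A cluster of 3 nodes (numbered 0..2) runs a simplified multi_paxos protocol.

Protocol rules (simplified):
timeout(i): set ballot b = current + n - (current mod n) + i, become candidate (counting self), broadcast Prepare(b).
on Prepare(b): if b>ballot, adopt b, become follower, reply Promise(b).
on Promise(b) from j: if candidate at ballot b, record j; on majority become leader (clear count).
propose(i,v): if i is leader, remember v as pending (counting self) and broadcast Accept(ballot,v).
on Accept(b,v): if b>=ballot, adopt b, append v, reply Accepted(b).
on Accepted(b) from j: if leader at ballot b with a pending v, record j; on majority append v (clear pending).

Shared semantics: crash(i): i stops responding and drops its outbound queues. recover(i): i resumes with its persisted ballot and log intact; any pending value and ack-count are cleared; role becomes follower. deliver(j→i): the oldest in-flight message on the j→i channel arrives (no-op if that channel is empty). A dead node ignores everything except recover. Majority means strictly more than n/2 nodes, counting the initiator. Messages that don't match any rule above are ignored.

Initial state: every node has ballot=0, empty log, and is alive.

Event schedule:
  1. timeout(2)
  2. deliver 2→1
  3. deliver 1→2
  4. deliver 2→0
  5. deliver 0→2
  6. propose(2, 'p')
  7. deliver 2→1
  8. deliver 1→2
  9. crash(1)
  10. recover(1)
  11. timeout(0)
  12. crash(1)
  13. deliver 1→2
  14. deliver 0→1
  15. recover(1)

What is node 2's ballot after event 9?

e1 timeout(2): 2[cand,b=5,-]
e2 deliver 2→1: 1[foll,b=5,-]
e3 deliver 1→2: 2[lead,b=5,-]
e4 deliver 2→0: 0[foll,b=5,-]
e5 deliver 0→2: ·
e6 propose(2,'p'): ·
e7 deliver 2→1: 1[foll,b=5,p]
e8 deliver 1→2: 2[lead,b=5,p]
e9 crash(1): 1[✗foll,b=5,p]

5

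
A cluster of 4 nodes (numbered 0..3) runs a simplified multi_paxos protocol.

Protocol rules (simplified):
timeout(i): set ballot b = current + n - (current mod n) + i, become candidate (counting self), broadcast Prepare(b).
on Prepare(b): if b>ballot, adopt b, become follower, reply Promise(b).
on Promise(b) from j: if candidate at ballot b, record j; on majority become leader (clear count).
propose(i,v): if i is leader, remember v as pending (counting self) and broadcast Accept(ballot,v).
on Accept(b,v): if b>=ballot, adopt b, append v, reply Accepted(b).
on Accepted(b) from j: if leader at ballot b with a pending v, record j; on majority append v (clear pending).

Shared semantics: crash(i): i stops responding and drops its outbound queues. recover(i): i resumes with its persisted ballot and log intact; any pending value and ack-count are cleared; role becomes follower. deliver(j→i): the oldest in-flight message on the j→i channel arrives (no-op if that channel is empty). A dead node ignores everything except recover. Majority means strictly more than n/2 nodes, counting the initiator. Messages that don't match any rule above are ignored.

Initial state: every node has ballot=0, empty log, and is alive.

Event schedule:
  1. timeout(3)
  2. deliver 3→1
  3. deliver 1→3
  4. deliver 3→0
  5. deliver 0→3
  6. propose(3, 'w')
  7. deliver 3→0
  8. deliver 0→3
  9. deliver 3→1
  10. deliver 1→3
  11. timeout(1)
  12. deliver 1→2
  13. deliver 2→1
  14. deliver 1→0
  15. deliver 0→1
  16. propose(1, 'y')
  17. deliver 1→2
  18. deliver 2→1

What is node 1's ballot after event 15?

after 1 — timeout(3): n3:cand/b7/[-]
after 2 — deliver 3→1: n1:foll/b7/[-]
after 3 — deliver 1→3: ·
after 4 — deliver 3→0: n0:foll/b7/[-]
after 5 — deliver 0→3: n3:lead/b7/[-]
after 6 — propose(3,'w'): ·
after 7 — deliver 3→0: n0:foll/b7/[w]
after 8 — deliver 0→3: ·
after 9 — deliver 3→1: n1:foll/b7/[w]
after 10 — deliver 1→3: n3:lead/b7/[w]
after 11 — timeout(1): n1:cand/b9/[w]
after 12 — deliver 1→2: n2:foll/b9/[-]
after 13 — deliver 2→1: ·
after 14 — deliver 1→0: n0:foll/b9/[w]
after 15 — deliver 0→1: n1:lead/b9/[w]

9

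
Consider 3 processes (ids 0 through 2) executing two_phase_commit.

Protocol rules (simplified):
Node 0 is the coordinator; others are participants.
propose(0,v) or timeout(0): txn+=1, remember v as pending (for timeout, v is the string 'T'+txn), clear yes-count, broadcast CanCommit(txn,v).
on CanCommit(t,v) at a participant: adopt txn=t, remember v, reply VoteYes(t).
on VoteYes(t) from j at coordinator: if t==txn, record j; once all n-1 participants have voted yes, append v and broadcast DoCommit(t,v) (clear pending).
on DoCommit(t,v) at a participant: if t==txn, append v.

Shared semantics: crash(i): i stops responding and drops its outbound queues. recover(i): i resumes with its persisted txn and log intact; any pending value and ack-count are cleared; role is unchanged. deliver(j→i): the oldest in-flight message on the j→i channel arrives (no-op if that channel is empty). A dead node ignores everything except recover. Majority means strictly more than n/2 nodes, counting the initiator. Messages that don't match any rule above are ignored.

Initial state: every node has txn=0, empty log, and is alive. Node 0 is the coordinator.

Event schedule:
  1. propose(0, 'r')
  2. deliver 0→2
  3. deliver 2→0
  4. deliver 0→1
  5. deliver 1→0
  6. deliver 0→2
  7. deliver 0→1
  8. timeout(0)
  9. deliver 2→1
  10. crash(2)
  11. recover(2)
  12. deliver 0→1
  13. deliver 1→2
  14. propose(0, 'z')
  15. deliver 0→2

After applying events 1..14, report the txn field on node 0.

3

after 1 — propose(0,'r'): n0:coor/t1/[-]
after 2 — deliver 0→2: n2:part/t1/[-]
after 3 — deliver 2→0: ·
after 4 — deliver 0→1: n1:part/t1/[-]
after 5 — deliver 1→0: n0:coor/t1/[r]
after 6 — deliver 0→2: n2:part/t1/[r]
after 7 — deliver 0→1: n1:part/t1/[r]
after 8 — timeout(0): n0:coor/t2/[r]
after 9 — deliver 2→1: ·
after 10 — crash(2): n2:✗part/t1/[r]
after 11 — recover(2): n2:part/t1/[r]
after 12 — deliver 0→1: n1:part/t2/[r]
after 13 — deliver 1→2: ·
after 14 — propose(0,'z'): n0:coor/t3/[r]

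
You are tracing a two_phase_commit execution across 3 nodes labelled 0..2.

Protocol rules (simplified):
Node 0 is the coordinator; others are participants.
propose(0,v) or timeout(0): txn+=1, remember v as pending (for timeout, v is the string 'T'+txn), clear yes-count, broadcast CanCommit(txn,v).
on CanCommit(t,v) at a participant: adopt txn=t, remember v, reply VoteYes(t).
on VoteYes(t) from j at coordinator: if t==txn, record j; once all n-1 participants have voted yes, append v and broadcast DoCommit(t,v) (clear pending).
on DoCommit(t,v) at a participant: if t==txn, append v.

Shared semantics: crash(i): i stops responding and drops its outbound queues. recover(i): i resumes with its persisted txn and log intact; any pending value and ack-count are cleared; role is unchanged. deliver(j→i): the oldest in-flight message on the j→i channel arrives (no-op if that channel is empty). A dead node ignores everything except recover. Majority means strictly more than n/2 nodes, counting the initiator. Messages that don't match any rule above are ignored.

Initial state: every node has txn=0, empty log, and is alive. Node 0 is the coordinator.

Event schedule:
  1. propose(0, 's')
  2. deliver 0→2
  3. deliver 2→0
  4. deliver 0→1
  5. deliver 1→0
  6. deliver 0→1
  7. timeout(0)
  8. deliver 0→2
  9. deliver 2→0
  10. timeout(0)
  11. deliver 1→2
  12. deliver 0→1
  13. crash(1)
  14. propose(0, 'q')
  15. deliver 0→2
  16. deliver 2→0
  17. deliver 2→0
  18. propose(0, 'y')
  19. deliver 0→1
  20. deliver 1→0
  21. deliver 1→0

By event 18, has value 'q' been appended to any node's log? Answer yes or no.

after 1 — propose(0,'s'): n0:coor/t1/[-]
after 2 — deliver 0→2: n2:part/t1/[-]
after 3 — deliver 2→0: ·
after 4 — deliver 0→1: n1:part/t1/[-]
after 5 — deliver 1→0: n0:coor/t1/[s]
after 6 — deliver 0→1: n1:part/t1/[s]
after 7 — timeout(0): n0:coor/t2/[s]
after 8 — deliver 0→2: n2:part/t1/[s]
after 9 — deliver 2→0: ·
after 10 — timeout(0): n0:coor/t3/[s]
after 11 — deliver 1→2: ·
after 12 — deliver 0→1: n1:part/t2/[s]
after 13 — crash(1): n1:✗part/t2/[s]
after 14 — propose(0,'q'): n0:coor/t4/[s]
after 15 — deliver 0→2: n2:part/t2/[s]
after 16 — deliver 2→0: ·
after 17 — deliver 2→0: ·
after 18 — propose(0,'y'): n0:coor/t5/[s]

no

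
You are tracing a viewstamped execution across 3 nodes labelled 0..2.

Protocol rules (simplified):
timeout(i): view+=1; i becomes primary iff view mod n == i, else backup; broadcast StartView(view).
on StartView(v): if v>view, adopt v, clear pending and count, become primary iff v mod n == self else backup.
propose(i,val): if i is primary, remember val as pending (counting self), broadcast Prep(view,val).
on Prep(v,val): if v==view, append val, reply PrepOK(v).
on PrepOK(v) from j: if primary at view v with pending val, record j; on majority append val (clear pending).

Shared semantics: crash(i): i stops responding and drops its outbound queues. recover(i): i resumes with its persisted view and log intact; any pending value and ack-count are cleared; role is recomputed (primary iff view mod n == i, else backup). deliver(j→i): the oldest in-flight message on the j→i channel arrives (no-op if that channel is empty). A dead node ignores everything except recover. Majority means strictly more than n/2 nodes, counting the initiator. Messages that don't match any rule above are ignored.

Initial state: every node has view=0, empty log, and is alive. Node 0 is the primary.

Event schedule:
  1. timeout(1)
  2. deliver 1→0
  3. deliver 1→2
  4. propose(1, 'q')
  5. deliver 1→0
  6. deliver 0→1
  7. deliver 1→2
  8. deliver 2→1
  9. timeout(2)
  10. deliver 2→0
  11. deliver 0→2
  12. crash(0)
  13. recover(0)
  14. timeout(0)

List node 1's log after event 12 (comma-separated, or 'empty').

q

after 1 — timeout(1): n1:prim/v1/[-]
after 2 — deliver 1→0: n0:back/v1/[-]
after 3 — deliver 1→2: n2:back/v1/[-]
after 4 — propose(1,'q'): ·
after 5 — deliver 1→0: n0:back/v1/[q]
after 6 — deliver 0→1: n1:prim/v1/[q]
after 7 — deliver 1→2: n2:back/v1/[q]
after 8 — deliver 2→1: ·
after 9 — timeout(2): n2:prim/v2/[q]
after 10 — deliver 2→0: n0:back/v2/[q]
after 11 — deliver 0→2: ·
after 12 — crash(0): n0:✗back/v2/[q]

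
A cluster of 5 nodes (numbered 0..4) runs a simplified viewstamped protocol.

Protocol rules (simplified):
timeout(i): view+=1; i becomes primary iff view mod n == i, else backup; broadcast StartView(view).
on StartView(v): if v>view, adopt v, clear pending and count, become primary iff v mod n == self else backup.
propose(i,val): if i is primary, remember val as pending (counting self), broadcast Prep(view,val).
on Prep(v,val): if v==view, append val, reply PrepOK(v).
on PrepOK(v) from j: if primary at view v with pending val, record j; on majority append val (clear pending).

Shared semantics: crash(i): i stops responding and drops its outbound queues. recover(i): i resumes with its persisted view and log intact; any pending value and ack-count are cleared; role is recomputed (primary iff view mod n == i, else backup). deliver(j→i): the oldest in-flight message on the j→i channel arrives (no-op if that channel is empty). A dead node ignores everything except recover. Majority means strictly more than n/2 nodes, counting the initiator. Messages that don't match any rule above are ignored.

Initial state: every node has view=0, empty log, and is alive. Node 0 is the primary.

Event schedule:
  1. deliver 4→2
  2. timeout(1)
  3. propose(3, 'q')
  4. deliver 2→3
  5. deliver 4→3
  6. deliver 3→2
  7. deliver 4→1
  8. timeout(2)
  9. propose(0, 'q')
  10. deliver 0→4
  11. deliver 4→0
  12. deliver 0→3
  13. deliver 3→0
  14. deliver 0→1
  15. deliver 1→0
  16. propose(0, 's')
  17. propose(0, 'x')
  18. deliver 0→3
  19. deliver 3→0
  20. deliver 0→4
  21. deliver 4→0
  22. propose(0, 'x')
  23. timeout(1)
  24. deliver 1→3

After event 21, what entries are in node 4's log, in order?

[1] deliver 4→2 → ∅
[2] timeout(1) → N1(prim v1 [-])
[3] propose(3,'q') → ∅
[4] deliver 2→3 → ∅
[5] deliver 4→3 → ∅
[6] deliver 3→2 → ∅
[7] deliver 4→1 → ∅
[8] timeout(2) → N2(back v1 [-])
[9] propose(0,'q') → ∅
[10] deliver 0→4 → N4(back v0 [q])
[11] deliver 4→0 → ∅
[12] deliver 0→3 → N3(back v0 [q])
[13] deliver 3→0 → N0(prim v0 [q])
[14] deliver 0→1 → ∅
[15] deliver 1→0 → N0(back v1 [q])
[16] propose(0,'s') → ∅
[17] propose(0,'x') → ∅
[18] deliver 0→3 → ∅
[19] deliver 3→0 → ∅
[20] deliver 0→4 → ∅
[21] deliver 4→0 → ∅

q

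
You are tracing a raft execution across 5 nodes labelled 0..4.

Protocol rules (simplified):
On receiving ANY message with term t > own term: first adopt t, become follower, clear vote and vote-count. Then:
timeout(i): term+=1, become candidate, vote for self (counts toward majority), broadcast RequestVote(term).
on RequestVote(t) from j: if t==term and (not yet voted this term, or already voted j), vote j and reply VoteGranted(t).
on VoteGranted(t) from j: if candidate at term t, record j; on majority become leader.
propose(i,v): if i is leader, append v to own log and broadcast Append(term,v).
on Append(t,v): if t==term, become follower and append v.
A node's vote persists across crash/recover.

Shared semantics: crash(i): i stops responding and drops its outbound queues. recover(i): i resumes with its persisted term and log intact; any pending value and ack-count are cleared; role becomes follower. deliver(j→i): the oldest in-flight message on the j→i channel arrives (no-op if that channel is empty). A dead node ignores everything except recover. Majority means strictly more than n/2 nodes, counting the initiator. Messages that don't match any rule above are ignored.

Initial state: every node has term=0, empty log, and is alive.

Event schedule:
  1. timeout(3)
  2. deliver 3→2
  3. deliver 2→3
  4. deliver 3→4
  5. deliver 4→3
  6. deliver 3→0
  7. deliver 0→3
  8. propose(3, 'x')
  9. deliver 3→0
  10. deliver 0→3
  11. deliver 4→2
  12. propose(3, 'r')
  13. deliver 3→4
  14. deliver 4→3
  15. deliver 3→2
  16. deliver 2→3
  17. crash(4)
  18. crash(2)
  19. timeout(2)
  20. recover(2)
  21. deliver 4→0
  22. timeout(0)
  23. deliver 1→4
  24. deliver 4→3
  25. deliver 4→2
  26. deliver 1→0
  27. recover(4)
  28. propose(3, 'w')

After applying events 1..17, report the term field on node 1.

after 1 — timeout(3): n3:cand/t1/[-]
after 2 — deliver 3→2: n2:foll/t1/[-]
after 3 — deliver 2→3: ·
after 4 — deliver 3→4: n4:foll/t1/[-]
after 5 — deliver 4→3: n3:lead/t1/[-]
after 6 — deliver 3→0: n0:foll/t1/[-]
after 7 — deliver 0→3: ·
after 8 — propose(3,'x'): n3:lead/t1/[x]
after 9 — deliver 3→0: n0:foll/t1/[x]
after 10 — deliver 0→3: ·
after 11 — deliver 4→2: ·
after 12 — propose(3,'r'): n3:lead/t1/[x,r]
after 13 — deliver 3→4: n4:foll/t1/[x]
after 14 — deliver 4→3: ·
after 15 — deliver 3→2: n2:foll/t1/[x]
after 16 — deliver 2→3: ·
after 17 — crash(4): n4:✗foll/t1/[x]

0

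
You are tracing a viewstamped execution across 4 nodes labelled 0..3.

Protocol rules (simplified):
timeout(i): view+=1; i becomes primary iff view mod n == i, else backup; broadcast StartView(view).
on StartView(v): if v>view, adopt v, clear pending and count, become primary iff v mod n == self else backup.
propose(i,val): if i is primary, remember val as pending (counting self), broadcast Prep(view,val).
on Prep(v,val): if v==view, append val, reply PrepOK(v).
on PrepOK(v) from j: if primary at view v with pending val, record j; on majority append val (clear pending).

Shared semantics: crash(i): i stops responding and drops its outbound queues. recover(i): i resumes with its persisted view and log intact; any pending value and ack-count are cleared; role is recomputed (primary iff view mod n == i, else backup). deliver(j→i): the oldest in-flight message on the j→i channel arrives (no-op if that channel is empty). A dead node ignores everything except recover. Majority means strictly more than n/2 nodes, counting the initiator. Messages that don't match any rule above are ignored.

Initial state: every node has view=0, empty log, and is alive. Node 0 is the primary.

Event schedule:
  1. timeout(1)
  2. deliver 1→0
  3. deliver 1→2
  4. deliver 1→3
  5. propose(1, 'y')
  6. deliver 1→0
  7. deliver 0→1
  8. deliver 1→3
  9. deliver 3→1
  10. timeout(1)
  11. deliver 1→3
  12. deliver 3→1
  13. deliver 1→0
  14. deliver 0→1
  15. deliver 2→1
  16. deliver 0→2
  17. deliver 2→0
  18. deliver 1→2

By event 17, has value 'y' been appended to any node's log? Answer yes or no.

after 1 — timeout(1): n1:prim/v1/[-]
after 2 — deliver 1→0: n0:back/v1/[-]
after 3 — deliver 1→2: n2:back/v1/[-]
after 4 — deliver 1→3: n3:back/v1/[-]
after 5 — propose(1,'y'): ·
after 6 — deliver 1→0: n0:back/v1/[y]
after 7 — deliver 0→1: ·
after 8 — deliver 1→3: n3:back/v1/[y]
after 9 — deliver 3→1: n1:prim/v1/[y]
after 10 — timeout(1): n1:back/v2/[y]
after 11 — deliver 1→3: n3:back/v2/[y]
after 12 — deliver 3→1: ·
after 13 — deliver 1→0: n0:back/v2/[y]
after 14 — deliver 0→1: ·
after 15 — deliver 2→1: ·
after 16 — deliver 0→2: ·
after 17 — deliver 2→0: ·

yes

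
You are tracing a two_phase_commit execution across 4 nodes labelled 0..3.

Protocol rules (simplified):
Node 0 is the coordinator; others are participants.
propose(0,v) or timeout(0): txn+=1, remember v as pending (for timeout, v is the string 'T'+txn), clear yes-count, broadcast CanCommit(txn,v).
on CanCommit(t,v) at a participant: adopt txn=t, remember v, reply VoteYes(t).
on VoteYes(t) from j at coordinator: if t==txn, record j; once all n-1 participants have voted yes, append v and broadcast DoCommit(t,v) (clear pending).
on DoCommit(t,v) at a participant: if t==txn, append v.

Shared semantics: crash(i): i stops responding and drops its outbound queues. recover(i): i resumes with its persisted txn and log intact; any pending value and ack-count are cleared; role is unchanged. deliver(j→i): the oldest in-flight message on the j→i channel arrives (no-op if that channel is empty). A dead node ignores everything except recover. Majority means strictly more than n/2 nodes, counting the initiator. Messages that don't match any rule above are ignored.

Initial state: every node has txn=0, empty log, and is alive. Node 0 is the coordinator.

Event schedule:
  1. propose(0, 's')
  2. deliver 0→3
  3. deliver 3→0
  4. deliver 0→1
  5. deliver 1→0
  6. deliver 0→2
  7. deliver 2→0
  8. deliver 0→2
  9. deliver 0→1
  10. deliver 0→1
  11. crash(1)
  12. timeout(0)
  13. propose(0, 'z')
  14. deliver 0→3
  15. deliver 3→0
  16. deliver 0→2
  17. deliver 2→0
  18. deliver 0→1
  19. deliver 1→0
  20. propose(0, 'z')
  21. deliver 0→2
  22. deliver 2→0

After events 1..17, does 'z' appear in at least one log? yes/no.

after 1 — propose(0,'s'): n0:coor/t1/[-]
after 2 — deliver 0→3: n3:part/t1/[-]
after 3 — deliver 3→0: ·
after 4 — deliver 0→1: n1:part/t1/[-]
after 5 — deliver 1→0: ·
after 6 — deliver 0→2: n2:part/t1/[-]
after 7 — deliver 2→0: n0:coor/t1/[s]
after 8 — deliver 0→2: n2:part/t1/[s]
after 9 — deliver 0→1: n1:part/t1/[s]
after 10 — deliver 0→1: ·
after 11 — crash(1): n1:✗part/t1/[s]
after 12 — timeout(0): n0:coor/t2/[s]
after 13 — propose(0,'z'): n0:coor/t3/[s]
after 14 — deliver 0→3: n3:part/t1/[s]
after 15 — deliver 3→0: ·
after 16 — deliver 0→2: n2:part/t2/[s]
after 17 — deliver 2→0: ·

no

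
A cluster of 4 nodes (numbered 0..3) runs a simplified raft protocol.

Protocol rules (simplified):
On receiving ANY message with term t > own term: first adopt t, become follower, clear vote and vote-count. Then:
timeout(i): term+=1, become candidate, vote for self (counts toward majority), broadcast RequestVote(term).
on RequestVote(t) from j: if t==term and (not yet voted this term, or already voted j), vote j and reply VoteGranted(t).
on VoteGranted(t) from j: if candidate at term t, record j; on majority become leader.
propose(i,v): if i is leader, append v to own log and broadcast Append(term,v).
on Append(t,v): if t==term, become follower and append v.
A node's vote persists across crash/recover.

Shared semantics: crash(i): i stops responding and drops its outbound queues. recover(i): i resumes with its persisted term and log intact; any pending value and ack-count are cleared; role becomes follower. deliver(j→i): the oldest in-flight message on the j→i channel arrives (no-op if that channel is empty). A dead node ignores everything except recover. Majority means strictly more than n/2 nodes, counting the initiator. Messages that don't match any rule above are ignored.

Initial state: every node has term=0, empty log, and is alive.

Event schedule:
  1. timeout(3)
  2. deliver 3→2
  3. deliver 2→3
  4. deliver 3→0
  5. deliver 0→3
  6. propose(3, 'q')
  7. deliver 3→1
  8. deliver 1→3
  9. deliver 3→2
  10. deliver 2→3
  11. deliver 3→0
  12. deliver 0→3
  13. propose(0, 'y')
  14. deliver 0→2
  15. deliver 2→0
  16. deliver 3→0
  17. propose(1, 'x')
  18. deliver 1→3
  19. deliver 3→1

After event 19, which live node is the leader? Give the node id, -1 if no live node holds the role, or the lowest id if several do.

e1 timeout(3): 3[cand,t=1,-]
e2 deliver 3→2: 2[foll,t=1,-]
e3 deliver 2→3: ·
e4 deliver 3→0: 0[foll,t=1,-]
e5 deliver 0→3: 3[lead,t=1,-]
e6 propose(3,'q'): 3[lead,t=1,q]
e7 deliver 3→1: 1[foll,t=1,-]
e8 deliver 1→3: ·
e9 deliver 3→2: 2[foll,t=1,q]
e10 deliver 2→3: ·
e11 deliver 3→0: 0[foll,t=1,q]
e12 deliver 0→3: ·
e13 propose(0,'y'): ·
e14 deliver 0→2: ·
e15 deliver 2→0: ·
e16 deliver 3→0: ·
e17 propose(1,'x'): ·
e18 deliver 1→3: ·
e19 deliver 3→1: 1[foll,t=1,q]

3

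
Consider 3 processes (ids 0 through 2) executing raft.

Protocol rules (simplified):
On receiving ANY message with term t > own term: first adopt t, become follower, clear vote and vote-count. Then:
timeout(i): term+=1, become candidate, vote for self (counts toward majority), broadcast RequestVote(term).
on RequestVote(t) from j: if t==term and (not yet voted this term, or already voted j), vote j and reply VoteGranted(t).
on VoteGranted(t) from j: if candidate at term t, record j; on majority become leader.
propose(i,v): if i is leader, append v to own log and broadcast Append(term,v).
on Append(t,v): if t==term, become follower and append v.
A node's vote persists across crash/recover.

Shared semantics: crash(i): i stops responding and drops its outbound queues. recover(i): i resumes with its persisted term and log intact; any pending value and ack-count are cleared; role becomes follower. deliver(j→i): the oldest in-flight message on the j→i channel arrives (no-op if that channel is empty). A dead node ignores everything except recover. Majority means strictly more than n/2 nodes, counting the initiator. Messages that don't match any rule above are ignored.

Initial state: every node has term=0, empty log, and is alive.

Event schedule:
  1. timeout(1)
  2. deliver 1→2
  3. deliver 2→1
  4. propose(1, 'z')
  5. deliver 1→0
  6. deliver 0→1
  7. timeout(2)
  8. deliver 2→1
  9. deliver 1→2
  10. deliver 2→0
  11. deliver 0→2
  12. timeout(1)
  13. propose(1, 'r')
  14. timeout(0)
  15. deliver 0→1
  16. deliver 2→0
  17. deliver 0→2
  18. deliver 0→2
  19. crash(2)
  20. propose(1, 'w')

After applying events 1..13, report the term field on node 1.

e1 timeout(1): 1[cand,t=1,-]
e2 deliver 1→2: 2[foll,t=1,-]
e3 deliver 2→1: 1[lead,t=1,-]
e4 propose(1,'z'): 1[lead,t=1,z]
e5 deliver 1→0: 0[foll,t=1,-]
e6 deliver 0→1: ·
e7 timeout(2): 2[cand,t=2,-]
e8 deliver 2→1: 1[foll,t=2,z]
e9 deliver 1→2: ·
e10 deliver 2→0: 0[foll,t=2,-]
e11 deliver 0→2: 2[lead,t=2,-]
e12 timeout(1): 1[cand,t=3,z]
e13 propose(1,'r'): ·

3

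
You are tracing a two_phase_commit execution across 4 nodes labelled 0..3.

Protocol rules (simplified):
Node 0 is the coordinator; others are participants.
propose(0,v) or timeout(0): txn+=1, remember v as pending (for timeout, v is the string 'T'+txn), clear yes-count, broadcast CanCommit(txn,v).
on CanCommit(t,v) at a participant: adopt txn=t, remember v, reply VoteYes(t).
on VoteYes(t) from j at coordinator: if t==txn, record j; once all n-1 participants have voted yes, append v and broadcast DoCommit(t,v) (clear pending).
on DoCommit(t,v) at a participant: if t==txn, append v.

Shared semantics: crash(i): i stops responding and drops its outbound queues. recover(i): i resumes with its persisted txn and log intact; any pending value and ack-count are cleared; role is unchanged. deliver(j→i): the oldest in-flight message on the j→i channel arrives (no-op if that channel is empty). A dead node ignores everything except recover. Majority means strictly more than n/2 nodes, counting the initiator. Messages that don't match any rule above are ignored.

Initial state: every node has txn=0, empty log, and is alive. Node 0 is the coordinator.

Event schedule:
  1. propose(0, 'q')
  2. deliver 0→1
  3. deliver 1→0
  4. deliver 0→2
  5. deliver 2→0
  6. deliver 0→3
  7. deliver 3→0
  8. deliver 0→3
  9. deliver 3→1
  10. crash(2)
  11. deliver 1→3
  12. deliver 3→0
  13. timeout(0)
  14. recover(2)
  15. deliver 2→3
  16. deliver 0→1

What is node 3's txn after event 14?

e1 propose(0,'q'): 0[coor,t=1,-]
e2 deliver 0→1: 1[part,t=1,-]
e3 deliver 1→0: ·
e4 deliver 0→2: 2[part,t=1,-]
e5 deliver 2→0: ·
e6 deliver 0→3: 3[part,t=1,-]
e7 deliver 3→0: 0[coor,t=1,q]
e8 deliver 0→3: 3[part,t=1,q]
e9 deliver 3→1: ·
e10 crash(2): 2[✗part,t=1,-]
e11 deliver 1→3: ·
e12 deliver 3→0: ·
e13 timeout(0): 0[coor,t=2,q]
e14 recover(2): 2[part,t=1,-]

1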